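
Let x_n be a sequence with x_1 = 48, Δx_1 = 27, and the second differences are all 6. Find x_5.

Build the table forward from the leading diagonal:
Δ²: 6, 6, 6, 6, 6
Δ: 27, 33, 39, 45, 51
x: 48, 75, 108, 147, 192

192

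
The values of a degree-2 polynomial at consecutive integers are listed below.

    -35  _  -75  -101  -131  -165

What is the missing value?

-53

Using the last 4 terms:
First differences: -26  -30  -34
Second differences: -4  -4
Constant second difference = -4.
Extend backward: -26 + 4 = -22;  -75 + 22 = -53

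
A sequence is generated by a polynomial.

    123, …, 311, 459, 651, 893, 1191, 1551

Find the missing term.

Using the last 6 terms:
148, 192, 242, 298, 360
44, 50, 56, 62
6, 6, 6
Constant third difference = 6.
Extend backward: 44 − 6 = 38;  148 − 38 = 110;  311 − 110 = 201

201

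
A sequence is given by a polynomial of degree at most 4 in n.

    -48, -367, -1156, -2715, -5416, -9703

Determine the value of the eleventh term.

Δ: -319, -789, -1559, -2701, -4287
Δ²: -470, -770, -1142, -1586
Δ³: -300, -372, -444
Δ⁴: -72, -72
The fourth differences are constant (-72).
-444 − 72 = -516;  -1586 − 516 = -2102;  -4287 − 2102 = -6389;  -9703 − 6389 = -16092
-516 − 72 = -588;  -2102 − 588 = -2690;  -6389 − 2690 = -9079;  -16092 − 9079 = -25171
-588 − 72 = -660;  -2690 − 660 = -3350;  -9079 − 3350 = -12429;  -25171 − 12429 = -37600
-660 − 72 = -732;  -3350 − 732 = -4082;  -12429 − 4082 = -16511;  -37600 − 16511 = -54111
-732 − 72 = -804;  -4082 − 804 = -4886;  -16511 − 4886 = -21397;  -54111 − 21397 = -75508

-75508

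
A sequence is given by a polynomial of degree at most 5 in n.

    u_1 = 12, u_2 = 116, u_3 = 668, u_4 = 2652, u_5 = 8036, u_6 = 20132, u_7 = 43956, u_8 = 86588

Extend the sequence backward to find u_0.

-4

D1: 104, 552, 1984, 5384, 12096, 23824, 42632
D2: 448, 1432, 3400, 6712, 11728, 18808
D3: 984, 1968, 3312, 5016, 7080
D4: 984, 1344, 1704, 2064
D5: 360, 360, 360
The fifth differences are constant at 360.
Work back: 984 − 360 = 624;  984 − 624 = 360;  448 − 360 = 88;  104 − 88 = 16;  12 − 16 = -4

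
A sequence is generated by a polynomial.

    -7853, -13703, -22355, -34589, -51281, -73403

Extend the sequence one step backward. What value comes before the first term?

-5850  -8652  -12234  -16692  -22122
-2802  -3582  -4458  -5430
-780  -876  -972
-96  -96
The fourth differences are constant at -96.
Work back: -780 + 96 = -684;  -2802 + 684 = -2118;  -5850 + 2118 = -3732;  -7853 + 3732 = -4121

-4121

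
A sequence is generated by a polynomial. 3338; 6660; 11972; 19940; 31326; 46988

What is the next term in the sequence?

Δ: 3322  5312  7968  11386  15662
Δ²: 1990  2656  3418  4276
Δ³: 666  762  858
Δ⁴: 96  96
The fourth differences are constant (96).
858 + 96 = 954;  4276 + 954 = 5230;  15662 + 5230 = 20892;  46988 + 20892 = 67880

67880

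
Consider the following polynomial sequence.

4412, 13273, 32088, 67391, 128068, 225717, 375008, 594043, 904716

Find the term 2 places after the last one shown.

1909672

Δ: 8861  18815  35303  60677  97649  149291  219035  310673
Δ²: 9954  16488  25374  36972  51642  69744  91638
Δ³: 6534  8886  11598  14670  18102  21894
Δ⁴: 2352  2712  3072  3432  3792
Δ⁵: 360  360  360  360
Constant fifth difference = 360, so extend:
3792 + 360 = 4152;  21894 + 4152 = 26046;  91638 + 26046 = 117684;  310673 + 117684 = 428357;  904716 + 428357 = 1333073
4152 + 360 = 4512;  26046 + 4512 = 30558;  117684 + 30558 = 148242;  428357 + 148242 = 576599;  1333073 + 576599 = 1909672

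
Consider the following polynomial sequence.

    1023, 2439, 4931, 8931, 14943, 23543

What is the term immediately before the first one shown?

323

D1: 1416  2492  4000  6012  8600
D2: 1076  1508  2012  2588
D3: 432  504  576
D4: 72  72
The fourth differences are constant at 72.
Work back: 432 − 72 = 360;  1076 − 360 = 716;  1416 − 716 = 700;  1023 − 700 = 323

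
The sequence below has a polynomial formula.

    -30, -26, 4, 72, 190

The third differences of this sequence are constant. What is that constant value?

12

First differences: 4, 30, 68, 118
Second differences: 26, 38, 50
Third differences: 12, 12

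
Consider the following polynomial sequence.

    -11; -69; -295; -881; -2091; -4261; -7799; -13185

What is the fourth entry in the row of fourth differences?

-72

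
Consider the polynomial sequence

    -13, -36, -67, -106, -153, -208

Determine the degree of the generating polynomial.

Δ: -23, -31, -39, -47, -55
Δ²: -8, -8, -8, -8
The second differences are constant, so the polynomial has degree 2.

2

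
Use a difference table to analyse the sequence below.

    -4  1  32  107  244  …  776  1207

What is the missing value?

461

Using the first 5 terms:
D1: 5, 31, 75, 137
D2: 26, 44, 62
D3: 18, 18
Constant third difference = 18.
Extend forward: 62 + 18 = 80;  137 + 80 = 217;  244 + 217 = 461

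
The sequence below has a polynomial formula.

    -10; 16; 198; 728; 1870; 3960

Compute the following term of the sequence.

7406

26, 182, 530, 1142, 2090
156, 348, 612, 948
192, 264, 336
72, 72
Fourth differences constant at 72.
336 + 72 = 408;  948 + 408 = 1356;  2090 + 1356 = 3446;  3960 + 3446 = 7406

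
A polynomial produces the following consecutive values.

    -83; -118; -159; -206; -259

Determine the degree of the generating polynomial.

First differences: -35, -41, -47, -53
Second differences: -6, -6, -6
The second differences are constant, so the polynomial has degree 2.

2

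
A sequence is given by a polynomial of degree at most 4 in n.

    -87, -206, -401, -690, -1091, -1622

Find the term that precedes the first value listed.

Δ: -119  -195  -289  -401  -531
Δ²: -76  -94  -112  -130
Δ³: -18  -18  -18
The third differences are constant at -18.
Work back: -76 + 18 = -58;  -119 + 58 = -61;  -87 + 61 = -26

-26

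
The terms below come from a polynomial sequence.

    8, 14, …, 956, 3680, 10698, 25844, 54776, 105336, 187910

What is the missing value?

156

Using the last 7 terms:
D1: 2724, 7018, 15146, 28932, 50560, 82574
D2: 4294, 8128, 13786, 21628, 32014
D3: 3834, 5658, 7842, 10386
D4: 1824, 2184, 2544
D5: 360, 360
Constant fifth difference = 360.
Extend backward: 1824 − 360 = 1464;  3834 − 1464 = 2370;  4294 − 2370 = 1924;  2724 − 1924 = 800;  956 − 800 = 156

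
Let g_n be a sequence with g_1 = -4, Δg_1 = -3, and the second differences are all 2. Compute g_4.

Build the table forward from the leading diagonal:
D2: 2  2  2  2
D1: -3  -1  1  3
g: -4  -7  -8  -7

-7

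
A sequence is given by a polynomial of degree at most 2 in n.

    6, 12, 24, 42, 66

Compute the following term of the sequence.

D1: 6, 12, 18, 24
D2: 6, 6, 6
Second differences constant at 6.
24 + 6 = 30;  66 + 30 = 96

96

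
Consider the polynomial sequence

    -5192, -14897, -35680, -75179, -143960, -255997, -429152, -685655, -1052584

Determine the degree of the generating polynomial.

5

First differences: -9705, -20783, -39499, -68781, -112037, -173155, -256503, -366929
Second differences: -11078, -18716, -29282, -43256, -61118, -83348, -110426
Third differences: -7638, -10566, -13974, -17862, -22230, -27078
Fourth differences: -2928, -3408, -3888, -4368, -4848
Fifth differences: -480, -480, -480, -480
The fifth differences are constant, so the polynomial has degree 5.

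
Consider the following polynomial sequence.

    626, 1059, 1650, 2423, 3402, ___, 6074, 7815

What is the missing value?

4611

Using the first 5 terms:
Δ: 433, 591, 773, 979
Δ²: 158, 182, 206
Δ³: 24, 24
Constant third difference = 24.
Extend forward: 206 + 24 = 230;  979 + 230 = 1209;  3402 + 1209 = 4611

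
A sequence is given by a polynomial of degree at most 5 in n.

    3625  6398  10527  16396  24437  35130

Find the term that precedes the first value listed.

1872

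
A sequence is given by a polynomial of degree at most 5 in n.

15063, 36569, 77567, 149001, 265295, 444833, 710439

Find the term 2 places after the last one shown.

Δ: 21506, 40998, 71434, 116294, 179538, 265606
Δ²: 19492, 30436, 44860, 63244, 86068
Δ³: 10944, 14424, 18384, 22824
Δ⁴: 3480, 3960, 4440
Δ⁵: 480, 480
The fifth differences are constant (480).
4440 + 480 = 4920;  22824 + 4920 = 27744;  86068 + 27744 = 113812;  265606 + 113812 = 379418;  710439 + 379418 = 1089857
4920 + 480 = 5400;  27744 + 5400 = 33144;  113812 + 33144 = 146956;  379418 + 146956 = 526374;  1089857 + 526374 = 1616231

1616231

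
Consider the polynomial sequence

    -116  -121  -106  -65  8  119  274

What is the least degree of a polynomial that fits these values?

-5, 15, 41, 73, 111, 155
20, 26, 32, 38, 44
6, 6, 6, 6
The third differences are constant, so the polynomial has degree 3.

3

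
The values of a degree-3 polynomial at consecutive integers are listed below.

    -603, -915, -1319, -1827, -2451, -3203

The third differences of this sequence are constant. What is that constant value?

First differences: -312, -404, -508, -624, -752
Second differences: -92, -104, -116, -128
Third differences: -12, -12, -12

-12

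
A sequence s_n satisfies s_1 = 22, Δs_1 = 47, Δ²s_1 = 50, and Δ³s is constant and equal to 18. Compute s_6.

Build the table forward from the leading diagonal:
D3: 18, 18, 18, 18, 18, 18
D2: 50, 68, 86, 104, 122, 140
D1: 47, 97, 165, 251, 355, 477
s: 22, 69, 166, 331, 582, 937

937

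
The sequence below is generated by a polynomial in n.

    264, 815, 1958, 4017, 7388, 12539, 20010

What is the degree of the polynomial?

4

D1: 551, 1143, 2059, 3371, 5151, 7471
D2: 592, 916, 1312, 1780, 2320
D3: 324, 396, 468, 540
D4: 72, 72, 72
The fourth differences are constant, so the polynomial has degree 4.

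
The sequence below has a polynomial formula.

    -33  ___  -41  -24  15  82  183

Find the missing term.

-42

Using the last 5 terms:
D1: 17  39  67  101
D2: 22  28  34
D3: 6  6
Constant third difference = 6.
Extend backward: 22 − 6 = 16;  17 − 16 = 1;  -41 − 1 = -42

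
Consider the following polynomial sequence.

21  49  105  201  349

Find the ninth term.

1701

28, 56, 96, 148
28, 40, 52
12, 12
Third differences constant at 12.
52 + 12 = 64;  148 + 64 = 212;  349 + 212 = 561
64 + 12 = 76;  212 + 76 = 288;  561 + 288 = 849
76 + 12 = 88;  288 + 88 = 376;  849 + 376 = 1225
88 + 12 = 100;  376 + 100 = 476;  1225 + 476 = 1701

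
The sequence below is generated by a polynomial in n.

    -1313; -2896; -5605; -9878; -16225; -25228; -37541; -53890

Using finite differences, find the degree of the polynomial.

4

D1: -1583, -2709, -4273, -6347, -9003, -12313, -16349
D2: -1126, -1564, -2074, -2656, -3310, -4036
D3: -438, -510, -582, -654, -726
D4: -72, -72, -72, -72
The fourth differences are constant, so the polynomial has degree 4.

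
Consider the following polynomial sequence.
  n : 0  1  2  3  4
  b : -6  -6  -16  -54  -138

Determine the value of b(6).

First differences: 0, -10, -38, -84
Second differences: -10, -28, -46
Third differences: -18, -18
The third differences are constant (-18).
-46 − 18 = -64;  -84 − 64 = -148;  -138 − 148 = -286
-64 − 18 = -82;  -148 − 82 = -230;  -286 − 230 = -516

-516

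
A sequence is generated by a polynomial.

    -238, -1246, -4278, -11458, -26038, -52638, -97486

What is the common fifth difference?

D1: -1008, -3032, -7180, -14580, -26600, -44848
D2: -2024, -4148, -7400, -12020, -18248
D3: -2124, -3252, -4620, -6228
D4: -1128, -1368, -1608
D5: -240, -240

-240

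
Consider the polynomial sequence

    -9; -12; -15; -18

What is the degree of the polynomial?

1

Δ: -3, -3, -3
The first differences are constant, so the polynomial has degree 1.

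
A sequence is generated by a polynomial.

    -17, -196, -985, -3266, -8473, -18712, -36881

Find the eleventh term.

-281257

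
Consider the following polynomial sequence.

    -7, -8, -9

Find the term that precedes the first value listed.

Δ: -1, -1
The first differences are constant at -1.
Work back: -7 + 1 = -6

-6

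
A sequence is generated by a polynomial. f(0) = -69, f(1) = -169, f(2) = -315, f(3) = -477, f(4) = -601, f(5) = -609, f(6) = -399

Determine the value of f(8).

D1: -100, -146, -162, -124, -8, 210
D2: -46, -16, 38, 116, 218
D3: 30, 54, 78, 102
D4: 24, 24, 24
The fourth differences are constant (24).
102 + 24 = 126;  218 + 126 = 344;  210 + 344 = 554;  -399 + 554 = 155
126 + 24 = 150;  344 + 150 = 494;  554 + 494 = 1048;  155 + 1048 = 1203

1203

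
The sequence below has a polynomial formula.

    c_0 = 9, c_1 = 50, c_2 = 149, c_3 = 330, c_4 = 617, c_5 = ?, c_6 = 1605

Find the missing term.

Using the first 5 terms:
Δ: 41  99  181  287
Δ²: 58  82  106
Δ³: 24  24
Constant third difference = 24.
Extend forward: 106 + 24 = 130;  287 + 130 = 417;  617 + 417 = 1034

1034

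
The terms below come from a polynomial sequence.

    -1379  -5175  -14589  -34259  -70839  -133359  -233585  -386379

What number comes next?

-610059

Δ: -3796  -9414  -19670  -36580  -62520  -100226  -152794
Δ²: -5618  -10256  -16910  -25940  -37706  -52568
Δ³: -4638  -6654  -9030  -11766  -14862
Δ⁴: -2016  -2376  -2736  -3096
Δ⁵: -360  -360  -360
Constant fifth difference = -360, so extend:
-3096 − 360 = -3456;  -14862 − 3456 = -18318;  -52568 − 18318 = -70886;  -152794 − 70886 = -223680;  -386379 − 223680 = -610059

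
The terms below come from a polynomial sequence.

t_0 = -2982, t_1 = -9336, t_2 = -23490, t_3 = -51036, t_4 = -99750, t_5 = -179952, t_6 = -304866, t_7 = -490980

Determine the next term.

D1: -6354, -14154, -27546, -48714, -80202, -124914, -186114
D2: -7800, -13392, -21168, -31488, -44712, -61200
D3: -5592, -7776, -10320, -13224, -16488
D4: -2184, -2544, -2904, -3264
D5: -360, -360, -360
Fifth differences constant at -360.
-3264 − 360 = -3624;  -16488 − 3624 = -20112;  -61200 − 20112 = -81312;  -186114 − 81312 = -267426;  -490980 − 267426 = -758406

-758406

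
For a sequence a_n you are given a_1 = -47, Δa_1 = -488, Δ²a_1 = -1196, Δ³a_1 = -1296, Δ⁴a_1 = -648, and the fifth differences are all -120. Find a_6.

Build the table forward from the leading diagonal:
D5: -120  -120  -120  -120  -120  -120
D4: -648  -768  -888  -1008  -1128  -1248
D3: -1296  -1944  -2712  -3600  -4608  -5736
D2: -1196  -2492  -4436  -7148  -10748  -15356
D1: -488  -1684  -4176  -8612  -15760  -26508
a: -47  -535  -2219  -6395  -15007  -30767

-30767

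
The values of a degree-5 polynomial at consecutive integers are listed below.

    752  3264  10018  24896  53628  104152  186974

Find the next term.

2512, 6754, 14878, 28732, 50524, 82822
4242, 8124, 13854, 21792, 32298
3882, 5730, 7938, 10506
1848, 2208, 2568
360, 360
Fifth differences constant at 360.
2568 + 360 = 2928;  10506 + 2928 = 13434;  32298 + 13434 = 45732;  82822 + 45732 = 128554;  186974 + 128554 = 315528

315528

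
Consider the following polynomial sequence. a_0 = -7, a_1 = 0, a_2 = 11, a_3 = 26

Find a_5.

First differences: 7 , 11 , 15
Second differences: 4 , 4
The second differences are constant (4).
15 + 4 = 19;  26 + 19 = 45
19 + 4 = 23;  45 + 23 = 68

68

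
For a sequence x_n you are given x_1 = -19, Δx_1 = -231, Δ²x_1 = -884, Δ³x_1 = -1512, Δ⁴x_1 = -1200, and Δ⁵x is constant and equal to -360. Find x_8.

-122680

Build the table forward from the leading diagonal:
D5: -360  -360  -360  -360  -360  -360  -360  -360
D4: -1200  -1560  -1920  -2280  -2640  -3000  -3360  -3720
D3: -1512  -2712  -4272  -6192  -8472  -11112  -14112  -17472
D2: -884  -2396  -5108  -9380  -15572  -24044  -35156  -49268
D1: -231  -1115  -3511  -8619  -17999  -33571  -57615  -92771
x: -19  -250  -1365  -4876  -13495  -31494  -65065  -122680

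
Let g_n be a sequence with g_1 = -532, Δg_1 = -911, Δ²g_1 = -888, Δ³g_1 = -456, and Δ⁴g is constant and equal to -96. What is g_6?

Build the table forward from the leading diagonal:
D4: -96, -96, -96, -96, -96, -96
D3: -456, -552, -648, -744, -840, -936
D2: -888, -1344, -1896, -2544, -3288, -4128
D1: -911, -1799, -3143, -5039, -7583, -10871
g: -532, -1443, -3242, -6385, -11424, -19007

-19007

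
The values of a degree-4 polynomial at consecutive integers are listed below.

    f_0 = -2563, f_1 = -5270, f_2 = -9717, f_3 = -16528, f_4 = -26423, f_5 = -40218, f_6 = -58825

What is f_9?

-154078

Δ: -2707 , -4447 , -6811 , -9895 , -13795 , -18607
Δ²: -1740 , -2364 , -3084 , -3900 , -4812
Δ³: -624 , -720 , -816 , -912
Δ⁴: -96 , -96 , -96
Fourth differences constant at -96.
-912 − 96 = -1008;  -4812 − 1008 = -5820;  -18607 − 5820 = -24427;  -58825 − 24427 = -83252
-1008 − 96 = -1104;  -5820 − 1104 = -6924;  -24427 − 6924 = -31351;  -83252 − 31351 = -114603
-1104 − 96 = -1200;  -6924 − 1200 = -8124;  -31351 − 8124 = -39475;  -114603 − 39475 = -154078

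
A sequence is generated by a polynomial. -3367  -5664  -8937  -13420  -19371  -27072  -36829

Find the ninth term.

First differences: -2297 , -3273 , -4483 , -5951 , -7701 , -9757
Second differences: -976 , -1210 , -1468 , -1750 , -2056
Third differences: -234 , -258 , -282 , -306
Fourth differences: -24 , -24 , -24
Constant fourth difference = -24, so extend:
-306 − 24 = -330;  -2056 − 330 = -2386;  -9757 − 2386 = -12143;  -36829 − 12143 = -48972
-330 − 24 = -354;  -2386 − 354 = -2740;  -12143 − 2740 = -14883;  -48972 − 14883 = -63855

-63855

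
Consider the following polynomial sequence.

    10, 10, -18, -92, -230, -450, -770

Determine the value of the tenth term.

D1: 0 , -28 , -74 , -138 , -220 , -320
D2: -28 , -46 , -64 , -82 , -100
D3: -18 , -18 , -18 , -18
Constant third difference = -18, so extend:
-100 − 18 = -118;  -320 − 118 = -438;  -770 − 438 = -1208
-118 − 18 = -136;  -438 − 136 = -574;  -1208 − 574 = -1782
-136 − 18 = -154;  -574 − 154 = -728;  -1782 − 728 = -2510

-2510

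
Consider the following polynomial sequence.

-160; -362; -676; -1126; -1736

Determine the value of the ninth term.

-202, -314, -450, -610
-112, -136, -160
-24, -24
Constant third difference = -24, so extend:
-160 − 24 = -184;  -610 − 184 = -794;  -1736 − 794 = -2530
-184 − 24 = -208;  -794 − 208 = -1002;  -2530 − 1002 = -3532
-208 − 24 = -232;  -1002 − 232 = -1234;  -3532 − 1234 = -4766
-232 − 24 = -256;  -1234 − 256 = -1490;  -4766 − 1490 = -6256

-6256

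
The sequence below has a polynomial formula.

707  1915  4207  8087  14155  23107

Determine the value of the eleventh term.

D1: 1208 , 2292 , 3880 , 6068 , 8952
D2: 1084 , 1588 , 2188 , 2884
D3: 504 , 600 , 696
D4: 96 , 96
Constant fourth difference = 96, so extend:
696 + 96 = 792;  2884 + 792 = 3676;  8952 + 3676 = 12628;  23107 + 12628 = 35735
792 + 96 = 888;  3676 + 888 = 4564;  12628 + 4564 = 17192;  35735 + 17192 = 52927
888 + 96 = 984;  4564 + 984 = 5548;  17192 + 5548 = 22740;  52927 + 22740 = 75667
984 + 96 = 1080;  5548 + 1080 = 6628;  22740 + 6628 = 29368;  75667 + 29368 = 105035
1080 + 96 = 1176;  6628 + 1176 = 7804;  29368 + 7804 = 37172;  105035 + 37172 = 142207

142207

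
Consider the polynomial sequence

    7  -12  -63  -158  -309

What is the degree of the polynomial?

3

-19, -51, -95, -151
-32, -44, -56
-12, -12
The third differences are constant, so the polynomial has degree 3.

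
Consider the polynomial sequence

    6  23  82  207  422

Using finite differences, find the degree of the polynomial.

Δ: 17, 59, 125, 215
Δ²: 42, 66, 90
Δ³: 24, 24
The third differences are constant, so the polynomial has degree 3.

3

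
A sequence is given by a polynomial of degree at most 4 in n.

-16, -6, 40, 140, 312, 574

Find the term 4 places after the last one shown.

10, 46, 100, 172, 262
36, 54, 72, 90
18, 18, 18
Third differences constant at 18.
90 + 18 = 108;  262 + 108 = 370;  574 + 370 = 944
108 + 18 = 126;  370 + 126 = 496;  944 + 496 = 1440
126 + 18 = 144;  496 + 144 = 640;  1440 + 640 = 2080
144 + 18 = 162;  640 + 162 = 802;  2080 + 802 = 2882

2882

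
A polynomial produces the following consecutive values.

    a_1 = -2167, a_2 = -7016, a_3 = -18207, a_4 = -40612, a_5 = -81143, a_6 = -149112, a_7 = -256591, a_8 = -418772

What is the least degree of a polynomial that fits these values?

D1: -4849, -11191, -22405, -40531, -67969, -107479, -162181
D2: -6342, -11214, -18126, -27438, -39510, -54702
D3: -4872, -6912, -9312, -12072, -15192
D4: -2040, -2400, -2760, -3120
D5: -360, -360, -360
The fifth differences are constant, so the polynomial has degree 5.

5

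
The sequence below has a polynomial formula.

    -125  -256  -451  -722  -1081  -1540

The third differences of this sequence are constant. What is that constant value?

-12

D1: -131, -195, -271, -359, -459
D2: -64, -76, -88, -100
D3: -12, -12, -12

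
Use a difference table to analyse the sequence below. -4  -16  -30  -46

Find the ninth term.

Δ: -12  -14  -16
Δ²: -2  -2
The second differences are constant (-2).
-16 − 2 = -18;  -46 − 18 = -64
-18 − 2 = -20;  -64 − 20 = -84
-20 − 2 = -22;  -84 − 22 = -106
-22 − 2 = -24;  -106 − 24 = -130
-24 − 2 = -26;  -130 − 26 = -156

-156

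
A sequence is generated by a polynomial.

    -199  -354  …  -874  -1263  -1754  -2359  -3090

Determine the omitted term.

-575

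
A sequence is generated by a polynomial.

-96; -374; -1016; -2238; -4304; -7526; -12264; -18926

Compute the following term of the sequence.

-27968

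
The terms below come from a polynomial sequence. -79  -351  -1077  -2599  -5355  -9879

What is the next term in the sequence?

-16801

Δ: -272, -726, -1522, -2756, -4524
Δ²: -454, -796, -1234, -1768
Δ³: -342, -438, -534
Δ⁴: -96, -96
Fourth differences constant at -96.
-534 − 96 = -630;  -1768 − 630 = -2398;  -4524 − 2398 = -6922;  -9879 − 6922 = -16801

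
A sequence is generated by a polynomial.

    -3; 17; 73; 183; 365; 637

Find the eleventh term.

20 , 56 , 110 , 182 , 272
36 , 54 , 72 , 90
18 , 18 , 18
Third differences constant at 18.
90 + 18 = 108;  272 + 108 = 380;  637 + 380 = 1017
108 + 18 = 126;  380 + 126 = 506;  1017 + 506 = 1523
126 + 18 = 144;  506 + 144 = 650;  1523 + 650 = 2173
144 + 18 = 162;  650 + 162 = 812;  2173 + 812 = 2985
162 + 18 = 180;  812 + 180 = 992;  2985 + 992 = 3977

3977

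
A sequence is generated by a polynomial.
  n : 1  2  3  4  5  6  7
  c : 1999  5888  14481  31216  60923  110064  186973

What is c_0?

3889  8593  16735  29707  49141  76909
4704  8142  12972  19434  27768
3438  4830  6462  8334
1392  1632  1872
240  240
The fifth differences are constant at 240.
Work back: 1392 − 240 = 1152;  3438 − 1152 = 2286;  4704 − 2286 = 2418;  3889 − 2418 = 1471;  1999 − 1471 = 528

528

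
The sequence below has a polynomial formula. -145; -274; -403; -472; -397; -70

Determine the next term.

641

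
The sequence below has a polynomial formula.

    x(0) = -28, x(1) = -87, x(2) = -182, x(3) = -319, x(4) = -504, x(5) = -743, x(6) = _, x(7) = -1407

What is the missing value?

Using the first 6 terms:
-59, -95, -137, -185, -239
-36, -42, -48, -54
-6, -6, -6
Constant third difference = -6.
Extend forward: -54 − 6 = -60;  -239 − 60 = -299;  -743 − 299 = -1042

-1042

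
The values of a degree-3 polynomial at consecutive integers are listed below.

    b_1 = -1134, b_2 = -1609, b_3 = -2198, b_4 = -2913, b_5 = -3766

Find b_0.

-475, -589, -715, -853
-114, -126, -138
-12, -12
The third differences are constant at -12.
Work back: -114 + 12 = -102;  -475 + 102 = -373;  -1134 + 373 = -761

-761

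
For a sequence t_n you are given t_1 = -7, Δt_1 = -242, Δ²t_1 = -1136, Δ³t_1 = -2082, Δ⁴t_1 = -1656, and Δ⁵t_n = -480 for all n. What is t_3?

-1627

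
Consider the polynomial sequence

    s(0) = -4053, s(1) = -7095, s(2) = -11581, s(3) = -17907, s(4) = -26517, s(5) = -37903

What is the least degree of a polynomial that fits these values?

4

First differences: -3042, -4486, -6326, -8610, -11386
Second differences: -1444, -1840, -2284, -2776
Third differences: -396, -444, -492
Fourth differences: -48, -48
The fourth differences are constant, so the polynomial has degree 4.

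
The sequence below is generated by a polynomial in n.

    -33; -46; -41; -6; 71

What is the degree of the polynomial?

3

Δ: -13, 5, 35, 77
Δ²: 18, 30, 42
Δ³: 12, 12
The third differences are constant, so the polynomial has degree 3.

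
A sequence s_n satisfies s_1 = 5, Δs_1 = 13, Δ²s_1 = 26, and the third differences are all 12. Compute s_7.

713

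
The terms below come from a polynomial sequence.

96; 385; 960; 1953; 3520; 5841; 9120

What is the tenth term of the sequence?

27105

289, 575, 993, 1567, 2321, 3279
286, 418, 574, 754, 958
132, 156, 180, 204
24, 24, 24
Fourth differences constant at 24.
204 + 24 = 228;  958 + 228 = 1186;  3279 + 1186 = 4465;  9120 + 4465 = 13585
228 + 24 = 252;  1186 + 252 = 1438;  4465 + 1438 = 5903;  13585 + 5903 = 19488
252 + 24 = 276;  1438 + 276 = 1714;  5903 + 1714 = 7617;  19488 + 7617 = 27105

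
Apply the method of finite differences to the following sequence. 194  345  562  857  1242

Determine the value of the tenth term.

4937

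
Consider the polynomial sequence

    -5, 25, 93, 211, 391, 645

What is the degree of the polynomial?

First differences: 30, 68, 118, 180, 254
Second differences: 38, 50, 62, 74
Third differences: 12, 12, 12
The third differences are constant, so the polynomial has degree 3.

3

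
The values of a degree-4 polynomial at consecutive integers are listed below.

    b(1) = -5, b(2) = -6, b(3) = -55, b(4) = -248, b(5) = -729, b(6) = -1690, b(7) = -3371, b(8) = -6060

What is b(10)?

-15854

D1: -1, -49, -193, -481, -961, -1681, -2689
D2: -48, -144, -288, -480, -720, -1008
D3: -96, -144, -192, -240, -288
D4: -48, -48, -48, -48
Constant fourth difference = -48, so extend:
-288 − 48 = -336;  -1008 − 336 = -1344;  -2689 − 1344 = -4033;  -6060 − 4033 = -10093
-336 − 48 = -384;  -1344 − 384 = -1728;  -4033 − 1728 = -5761;  -10093 − 5761 = -15854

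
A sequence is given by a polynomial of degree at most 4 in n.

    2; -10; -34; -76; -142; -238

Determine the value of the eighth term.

D1: -12 , -24 , -42 , -66 , -96
D2: -12 , -18 , -24 , -30
D3: -6 , -6 , -6
Third differences constant at -6.
-30 − 6 = -36;  -96 − 36 = -132;  -238 − 132 = -370
-36 − 6 = -42;  -132 − 42 = -174;  -370 − 174 = -544

-544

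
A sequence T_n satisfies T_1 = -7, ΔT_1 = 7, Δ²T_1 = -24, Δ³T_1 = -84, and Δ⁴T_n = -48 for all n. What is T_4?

-142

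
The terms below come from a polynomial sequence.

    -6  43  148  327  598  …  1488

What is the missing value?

979

Using the first 5 terms:
Δ: 49  105  179  271
Δ²: 56  74  92
Δ³: 18  18
Constant third difference = 18.
Extend forward: 92 + 18 = 110;  271 + 110 = 381;  598 + 381 = 979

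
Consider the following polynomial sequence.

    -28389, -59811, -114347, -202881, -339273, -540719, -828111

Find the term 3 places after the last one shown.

-2477883

-31422 , -54536 , -88534 , -136392 , -201446 , -287392
-23114 , -33998 , -47858 , -65054 , -85946
-10884 , -13860 , -17196 , -20892
-2976 , -3336 , -3696
-360 , -360
The fifth differences are constant (-360).
-3696 − 360 = -4056;  -20892 − 4056 = -24948;  -85946 − 24948 = -110894;  -287392 − 110894 = -398286;  -828111 − 398286 = -1226397
-4056 − 360 = -4416;  -24948 − 4416 = -29364;  -110894 − 29364 = -140258;  -398286 − 140258 = -538544;  -1226397 − 538544 = -1764941
-4416 − 360 = -4776;  -29364 − 4776 = -34140;  -140258 − 34140 = -174398;  -538544 − 174398 = -712942;  -1764941 − 712942 = -2477883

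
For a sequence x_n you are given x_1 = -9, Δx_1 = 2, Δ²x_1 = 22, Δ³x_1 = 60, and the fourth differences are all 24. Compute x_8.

3407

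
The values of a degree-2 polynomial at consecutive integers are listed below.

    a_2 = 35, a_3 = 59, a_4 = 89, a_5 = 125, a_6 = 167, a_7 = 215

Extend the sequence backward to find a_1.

Δ: 24  30  36  42  48
Δ²: 6  6  6  6
The second differences are constant at 6.
Work back: 24 − 6 = 18;  35 − 18 = 17

17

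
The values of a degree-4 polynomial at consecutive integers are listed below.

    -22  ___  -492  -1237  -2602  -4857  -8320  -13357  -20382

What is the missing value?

Using the last 7 terms:
First differences: -745  -1365  -2255  -3463  -5037  -7025
Second differences: -620  -890  -1208  -1574  -1988
Third differences: -270  -318  -366  -414
Fourth differences: -48  -48  -48
Constant fourth difference = -48.
Extend backward: -270 + 48 = -222;  -620 + 222 = -398;  -745 + 398 = -347;  -492 + 347 = -145

-145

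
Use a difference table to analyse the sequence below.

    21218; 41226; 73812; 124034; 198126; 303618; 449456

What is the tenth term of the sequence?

1242266

First differences: 20008 , 32586 , 50222 , 74092 , 105492 , 145838
Second differences: 12578 , 17636 , 23870 , 31400 , 40346
Third differences: 5058 , 6234 , 7530 , 8946
Fourth differences: 1176 , 1296 , 1416
Fifth differences: 120 , 120
The fifth differences are constant (120).
1416 + 120 = 1536;  8946 + 1536 = 10482;  40346 + 10482 = 50828;  145838 + 50828 = 196666;  449456 + 196666 = 646122
1536 + 120 = 1656;  10482 + 1656 = 12138;  50828 + 12138 = 62966;  196666 + 62966 = 259632;  646122 + 259632 = 905754
1656 + 120 = 1776;  12138 + 1776 = 13914;  62966 + 13914 = 76880;  259632 + 76880 = 336512;  905754 + 336512 = 1242266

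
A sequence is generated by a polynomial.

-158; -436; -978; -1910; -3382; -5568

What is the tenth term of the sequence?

-278, -542, -932, -1472, -2186
-264, -390, -540, -714
-126, -150, -174
-24, -24
Fourth differences constant at -24.
-174 − 24 = -198;  -714 − 198 = -912;  -2186 − 912 = -3098;  -5568 − 3098 = -8666
-198 − 24 = -222;  -912 − 222 = -1134;  -3098 − 1134 = -4232;  -8666 − 4232 = -12898
-222 − 24 = -246;  -1134 − 246 = -1380;  -4232 − 1380 = -5612;  -12898 − 5612 = -18510
-246 − 24 = -270;  -1380 − 270 = -1650;  -5612 − 1650 = -7262;  -18510 − 7262 = -25772

-25772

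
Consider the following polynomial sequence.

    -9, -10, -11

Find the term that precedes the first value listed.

First differences: -1, -1
The first differences are constant at -1.
Work back: -9 + 1 = -8

-8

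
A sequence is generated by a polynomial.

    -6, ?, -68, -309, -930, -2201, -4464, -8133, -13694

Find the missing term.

Using the last 7 terms:
First differences: -241  -621  -1271  -2263  -3669  -5561
Second differences: -380  -650  -992  -1406  -1892
Third differences: -270  -342  -414  -486
Fourth differences: -72  -72  -72
Constant fourth difference = -72.
Extend backward: -270 + 72 = -198;  -380 + 198 = -182;  -241 + 182 = -59;  -68 + 59 = -9

-9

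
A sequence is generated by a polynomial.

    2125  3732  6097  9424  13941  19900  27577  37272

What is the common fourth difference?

First differences: 1607, 2365, 3327, 4517, 5959, 7677, 9695
Second differences: 758, 962, 1190, 1442, 1718, 2018
Third differences: 204, 228, 252, 276, 300
Fourth differences: 24, 24, 24, 24

24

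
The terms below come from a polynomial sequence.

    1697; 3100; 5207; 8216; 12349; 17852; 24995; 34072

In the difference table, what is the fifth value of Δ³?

294

Δ: 1403, 2107, 3009, 4133, 5503, 7143, 9077
Δ²: 704, 902, 1124, 1370, 1640, 1934
Δ³: 198, 222, 246, 270, 294
Δ⁴: 24, 24, 24, 24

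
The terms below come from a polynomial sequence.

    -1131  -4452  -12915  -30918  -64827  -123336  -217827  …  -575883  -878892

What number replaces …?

-362730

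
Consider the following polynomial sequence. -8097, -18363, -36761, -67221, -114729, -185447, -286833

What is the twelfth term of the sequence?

D1: -10266 , -18398 , -30460 , -47508 , -70718 , -101386
D2: -8132 , -12062 , -17048 , -23210 , -30668
D3: -3930 , -4986 , -6162 , -7458
D4: -1056 , -1176 , -1296
D5: -120 , -120
Fifth differences constant at -120.
-1296 − 120 = -1416;  -7458 − 1416 = -8874;  -30668 − 8874 = -39542;  -101386 − 39542 = -140928;  -286833 − 140928 = -427761
-1416 − 120 = -1536;  -8874 − 1536 = -10410;  -39542 − 10410 = -49952;  -140928 − 49952 = -190880;  -427761 − 190880 = -618641
-1536 − 120 = -1656;  -10410 − 1656 = -12066;  -49952 − 12066 = -62018;  -190880 − 62018 = -252898;  -618641 − 252898 = -871539
-1656 − 120 = -1776;  -12066 − 1776 = -13842;  -62018 − 13842 = -75860;  -252898 − 75860 = -328758;  -871539 − 328758 = -1200297
-1776 − 120 = -1896;  -13842 − 1896 = -15738;  -75860 − 15738 = -91598;  -328758 − 91598 = -420356;  -1200297 − 420356 = -1620653

-1620653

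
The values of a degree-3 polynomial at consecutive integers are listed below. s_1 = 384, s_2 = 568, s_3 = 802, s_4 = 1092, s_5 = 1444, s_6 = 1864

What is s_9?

D1: 184  234  290  352  420
D2: 50  56  62  68
D3: 6  6  6
Third differences constant at 6.
68 + 6 = 74;  420 + 74 = 494;  1864 + 494 = 2358
74 + 6 = 80;  494 + 80 = 574;  2358 + 574 = 2932
80 + 6 = 86;  574 + 86 = 660;  2932 + 660 = 3592

3592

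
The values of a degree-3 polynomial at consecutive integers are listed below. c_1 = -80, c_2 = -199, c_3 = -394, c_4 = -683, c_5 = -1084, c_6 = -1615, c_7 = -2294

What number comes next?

-3139

D1: -119, -195, -289, -401, -531, -679
D2: -76, -94, -112, -130, -148
D3: -18, -18, -18, -18
Constant third difference = -18, so extend:
-148 − 18 = -166;  -679 − 166 = -845;  -2294 − 845 = -3139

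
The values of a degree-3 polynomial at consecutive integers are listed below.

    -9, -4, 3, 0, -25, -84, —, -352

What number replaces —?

Using the first 6 terms:
5, 7, -3, -25, -59
2, -10, -22, -34
-12, -12, -12
Constant third difference = -12.
Extend forward: -34 − 12 = -46;  -59 − 46 = -105;  -84 − 105 = -189

-189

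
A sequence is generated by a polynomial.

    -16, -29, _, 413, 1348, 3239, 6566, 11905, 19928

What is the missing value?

Using the last 6 terms:
Δ: 935, 1891, 3327, 5339, 8023
Δ²: 956, 1436, 2012, 2684
Δ³: 480, 576, 672
Δ⁴: 96, 96
Constant fourth difference = 96.
Extend backward: 480 − 96 = 384;  956 − 384 = 572;  935 − 572 = 363;  413 − 363 = 50

50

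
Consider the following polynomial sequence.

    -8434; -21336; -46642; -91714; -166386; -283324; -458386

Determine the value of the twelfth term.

-3029386

D1: -12902 , -25306 , -45072 , -74672 , -116938 , -175062
D2: -12404 , -19766 , -29600 , -42266 , -58124
D3: -7362 , -9834 , -12666 , -15858
D4: -2472 , -2832 , -3192
D5: -360 , -360
The fifth differences are constant (-360).
-3192 − 360 = -3552;  -15858 − 3552 = -19410;  -58124 − 19410 = -77534;  -175062 − 77534 = -252596;  -458386 − 252596 = -710982
-3552 − 360 = -3912;  -19410 − 3912 = -23322;  -77534 − 23322 = -100856;  -252596 − 100856 = -353452;  -710982 − 353452 = -1064434
-3912 − 360 = -4272;  -23322 − 4272 = -27594;  -100856 − 27594 = -128450;  -353452 − 128450 = -481902;  -1064434 − 481902 = -1546336
-4272 − 360 = -4632;  -27594 − 4632 = -32226;  -128450 − 32226 = -160676;  -481902 − 160676 = -642578;  -1546336 − 642578 = -2188914
-4632 − 360 = -4992;  -32226 − 4992 = -37218;  -160676 − 37218 = -197894;  -642578 − 197894 = -840472;  -2188914 − 840472 = -3029386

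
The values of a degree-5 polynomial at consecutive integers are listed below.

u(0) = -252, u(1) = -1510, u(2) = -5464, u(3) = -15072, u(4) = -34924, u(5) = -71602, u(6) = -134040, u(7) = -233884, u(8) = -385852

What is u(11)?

-1355320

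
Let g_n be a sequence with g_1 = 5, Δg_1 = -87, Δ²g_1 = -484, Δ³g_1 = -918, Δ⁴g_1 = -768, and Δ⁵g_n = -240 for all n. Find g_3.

-653

Build the table forward from the leading diagonal:
Fifth differences: -240, -240, -240
Fourth differences: -768, -1008, -1248
Third differences: -918, -1686, -2694
Second differences: -484, -1402, -3088
First differences: -87, -571, -1973
g: 5, -82, -653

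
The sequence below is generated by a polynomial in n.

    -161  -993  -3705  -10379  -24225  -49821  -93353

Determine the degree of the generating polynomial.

First differences: -832, -2712, -6674, -13846, -25596, -43532
Second differences: -1880, -3962, -7172, -11750, -17936
Third differences: -2082, -3210, -4578, -6186
Fourth differences: -1128, -1368, -1608
Fifth differences: -240, -240
The fifth differences are constant, so the polynomial has degree 5.

5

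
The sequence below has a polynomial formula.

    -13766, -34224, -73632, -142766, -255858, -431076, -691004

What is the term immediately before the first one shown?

-4458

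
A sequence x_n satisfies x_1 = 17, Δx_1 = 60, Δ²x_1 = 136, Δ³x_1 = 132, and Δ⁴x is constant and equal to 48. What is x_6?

3237

Build the table forward from the leading diagonal:
Δ⁴: 48  48  48  48  48  48
Δ³: 132  180  228  276  324  372
Δ²: 136  268  448  676  952  1276
Δ: 60  196  464  912  1588  2540
x: 17  77  273  737  1649  3237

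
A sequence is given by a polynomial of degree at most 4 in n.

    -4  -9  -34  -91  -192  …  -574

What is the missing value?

Using the first 5 terms:
First differences: -5, -25, -57, -101
Second differences: -20, -32, -44
Third differences: -12, -12
Constant third difference = -12.
Extend forward: -44 − 12 = -56;  -101 − 56 = -157;  -192 − 157 = -349

-349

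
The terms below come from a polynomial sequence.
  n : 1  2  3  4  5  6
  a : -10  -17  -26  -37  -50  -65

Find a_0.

-5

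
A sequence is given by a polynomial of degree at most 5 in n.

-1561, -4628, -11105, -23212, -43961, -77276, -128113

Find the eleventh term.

D1: -3067  -6477  -12107  -20749  -33315  -50837
D2: -3410  -5630  -8642  -12566  -17522
D3: -2220  -3012  -3924  -4956
D4: -792  -912  -1032
D5: -120  -120
Fifth differences constant at -120.
-1032 − 120 = -1152;  -4956 − 1152 = -6108;  -17522 − 6108 = -23630;  -50837 − 23630 = -74467;  -128113 − 74467 = -202580
-1152 − 120 = -1272;  -6108 − 1272 = -7380;  -23630 − 7380 = -31010;  -74467 − 31010 = -105477;  -202580 − 105477 = -308057
-1272 − 120 = -1392;  -7380 − 1392 = -8772;  -31010 − 8772 = -39782;  -105477 − 39782 = -145259;  -308057 − 145259 = -453316
-1392 − 120 = -1512;  -8772 − 1512 = -10284;  -39782 − 10284 = -50066;  -145259 − 50066 = -195325;  -453316 − 195325 = -648641

-648641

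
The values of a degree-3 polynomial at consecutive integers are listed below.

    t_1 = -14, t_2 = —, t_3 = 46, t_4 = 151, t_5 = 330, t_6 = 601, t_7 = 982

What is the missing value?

-3

Using the last 5 terms:
D1: 105, 179, 271, 381
D2: 74, 92, 110
D3: 18, 18
Constant third difference = 18.
Extend backward: 74 − 18 = 56;  105 − 56 = 49;  46 − 49 = -3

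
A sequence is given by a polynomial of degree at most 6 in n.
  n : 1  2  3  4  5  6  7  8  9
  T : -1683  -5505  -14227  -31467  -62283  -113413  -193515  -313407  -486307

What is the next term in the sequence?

-728073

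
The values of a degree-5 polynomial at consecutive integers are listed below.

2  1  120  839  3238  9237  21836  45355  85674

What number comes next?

D1: -1  119  719  2399  5999  12599  23519  40319
D2: 120  600  1680  3600  6600  10920  16800
D3: 480  1080  1920  3000  4320  5880
D4: 600  840  1080  1320  1560
D5: 240  240  240  240
Constant fifth difference = 240, so extend:
1560 + 240 = 1800;  5880 + 1800 = 7680;  16800 + 7680 = 24480;  40319 + 24480 = 64799;  85674 + 64799 = 150473

150473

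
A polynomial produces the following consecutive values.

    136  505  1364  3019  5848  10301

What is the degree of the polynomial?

D1: 369, 859, 1655, 2829, 4453
D2: 490, 796, 1174, 1624
D3: 306, 378, 450
D4: 72, 72
The fourth differences are constant, so the polynomial has degree 4.

4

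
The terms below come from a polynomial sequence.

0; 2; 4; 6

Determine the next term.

8

2  2  2
First differences constant at 2.
6 + 2 = 8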